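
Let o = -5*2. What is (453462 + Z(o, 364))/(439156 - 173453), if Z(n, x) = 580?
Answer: 454042/265703 ≈ 1.7088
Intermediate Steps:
o = -10
(453462 + Z(o, 364))/(439156 - 173453) = (453462 + 580)/(439156 - 173453) = 454042/265703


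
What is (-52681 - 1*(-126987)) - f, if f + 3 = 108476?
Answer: -34167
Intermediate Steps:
f = 108473 (f = -3 + 108476 = 108473)
(-52681 - 1*(-126987)) - f = (-52681 - 1*(-126987)) - 1*108473 = (-52681 + 126987) - 108473 = 74306 - 108473 = -34167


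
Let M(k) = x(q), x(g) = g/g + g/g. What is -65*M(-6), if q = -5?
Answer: -130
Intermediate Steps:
x(g) = 2 (x(g) = 1 + 1 = 2)
M(k) = 2
-65*M(-6) = -65*2 = -130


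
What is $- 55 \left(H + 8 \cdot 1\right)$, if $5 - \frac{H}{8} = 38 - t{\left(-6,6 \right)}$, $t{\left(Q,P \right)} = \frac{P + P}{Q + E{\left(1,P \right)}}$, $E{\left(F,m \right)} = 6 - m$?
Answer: $14960$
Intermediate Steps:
$t{\left(Q,P \right)} = \frac{2 P}{6 + Q - P}$ ($t{\left(Q,P \right)} = \frac{P + P}{Q - \left(-6 + P\right)} = \frac{2 P}{6 + Q - P}$)
$H = -280$ ($H = 40 - 8 \left(38 - 2 \cdot 6 \frac{1}{6 - 6 - 6}\right) = 40 - 8 \left(38 - 2 \cdot 6 \frac{1}{-6}\right) = 40 - 8 \left(38 - 2 \cdot 6 \left(- \frac{1}{6}\right)\right) = 40 - 8 \left(38 - -2\right) = 40 - 8 \left(38 + 2\right) = 40 - 320 = -280$)
$- 55 \left(H + 8 \cdot 1\right) = - 55 \left(-280 + 8 \cdot 1\right) = - 55 \left(-280 + 8\right) = \left(-55\right) \left(-272\right) = 14960$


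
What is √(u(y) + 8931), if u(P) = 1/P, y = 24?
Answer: √1286070/12 ≈ 94.504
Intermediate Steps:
√(u(y) + 8931) = √(1/24 + 8931) = √(214345/24) = √1286070/12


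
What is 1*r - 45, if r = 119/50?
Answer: -2131/50 ≈ -42.620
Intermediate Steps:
r = 119/50 (r = 119*(1/50) = 119/50 ≈ 2.3800)
1*r - 45 = 1*(119/50) - 45 = 119/50 - 45 = -2131/50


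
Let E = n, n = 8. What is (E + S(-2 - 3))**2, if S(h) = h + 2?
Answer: 25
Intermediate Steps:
S(h) = 2 + h
E = 8
(E + S(-2 - 3))**2 = (8 + (2 + (-2 - 3)))**2 = (8 + (2 - 5))**2 = (8 - 3)**2 = 5**2 = 25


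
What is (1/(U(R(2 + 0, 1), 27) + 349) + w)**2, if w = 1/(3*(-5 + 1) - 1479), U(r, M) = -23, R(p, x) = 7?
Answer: 1357225/236260156356 ≈ 5.7446e-6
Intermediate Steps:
w = -1/1491 (w = 1/(3*(-4) - 1479) = 1/(-12 - 1479) = 1/(-1491) = -1/1491 ≈ -0.00067069)
(1/(U(R(2 + 0, 1), 27) + 349) + w)**2 = (1/(-23 + 349) - 1/1491)**2 = (1/326 - 1/1491)**2 = (1165/486066)**2 = 1357225/236260156356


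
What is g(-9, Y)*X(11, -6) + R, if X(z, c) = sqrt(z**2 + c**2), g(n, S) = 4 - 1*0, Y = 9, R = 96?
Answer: 96 + 4*sqrt(157) ≈ 146.12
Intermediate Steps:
g(n, S) = 4 (g(n, S) = 4 + 0 = 4)
X(z, c) = sqrt(c**2 + z**2)
g(-9, Y)*X(11, -6) + R = 4*sqrt((-6)**2 + 11**2) + 96 = 4*sqrt(36 + 121) + 96 = 4*sqrt(157) + 96 = 96 + 4*sqrt(157)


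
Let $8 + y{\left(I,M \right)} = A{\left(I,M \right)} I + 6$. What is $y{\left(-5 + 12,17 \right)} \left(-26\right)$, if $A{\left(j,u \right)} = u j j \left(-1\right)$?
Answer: $151658$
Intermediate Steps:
$A{\left(j,u \right)} = - u j^{2}$ ($A{\left(j,u \right)} = j u j \left(-1\right) = u j^{2} \left(-1\right) = - u j^{2}$)
$y{\left(I,M \right)} = -2 - M I^{3}$ ($y{\left(I,M \right)} = -8 + \left(- M I^{2} I + 6\right) = -8 - \left(-6 + M I^{3}\right) = -2 - M I^{3}$)
$y{\left(-5 + 12,17 \right)} \left(-26\right) = \left(-2 - 17 \left(-5 + 12\right)^{3}\right) \left(-26\right) = \left(-2 - 17 \cdot 7^{3}\right) \left(-26\right) = \left(-2 - 17 \cdot 343\right) \left(-26\right) = \left(-2 - 5831\right) \left(-26\right) = \left(-5833\right) \left(-26\right) = 151658$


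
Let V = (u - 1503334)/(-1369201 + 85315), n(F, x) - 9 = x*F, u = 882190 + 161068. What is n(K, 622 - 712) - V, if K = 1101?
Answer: -63604584421/641943 ≈ -99081.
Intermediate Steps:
u = 1043258
n(F, x) = 9 + F*x (n(F, x) = 9 + x*F = 9 + F*x)
V = 230038/641943 (V = (1043258 - 1503334)/(-1369201 + 85315) = -460076/(-1283886) = -460076*(-1/1283886) = 230038/641943 ≈ 0.35835)
n(K, 622 - 712) - V = (9 + 1101*(622 - 712)) - 1*230038/641943 = (9 + 1101*(-90)) - 230038/641943 = (9 - 99090) - 230038/641943 = -99081 - 230038/641943 = -63604584421/641943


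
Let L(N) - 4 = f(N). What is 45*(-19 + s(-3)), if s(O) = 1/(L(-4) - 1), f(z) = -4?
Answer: -900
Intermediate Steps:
L(N) = 0 (L(N) = 4 - 4 = 0)
s(O) = -1 (s(O) = 1/(0 - 1) = 1/(-1) = -1)
45*(-19 + s(-3)) = 45*(-19 - 1) = 45*(-20) = -900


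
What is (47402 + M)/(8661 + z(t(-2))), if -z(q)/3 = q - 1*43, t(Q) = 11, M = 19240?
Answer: 22214/2919 ≈ 7.6101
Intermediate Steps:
z(q) = 129 - 3*q (z(q) = -3*(q - 1*43) = -3*(q - 43) = -3*(-43 + q) = 129 - 3*q)
(47402 + M)/(8661 + z(t(-2))) = (47402 + 19240)/(8661 + (129 - 3*11)) = 66642/(8661 + (129 - 33)) = 66642/(8661 + 96) = 66642/8757 = 66642*(1/8757) = 22214/2919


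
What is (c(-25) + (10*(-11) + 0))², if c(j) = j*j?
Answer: 265225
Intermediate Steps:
c(j) = j²
(c(-25) + (10*(-11) + 0))² = ((-25)² + (10*(-11) + 0))² = (625 + (-110 + 0))² = (625 - 110)² = 515² = 265225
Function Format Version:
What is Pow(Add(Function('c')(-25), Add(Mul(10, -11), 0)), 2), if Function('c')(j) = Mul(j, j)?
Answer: 265225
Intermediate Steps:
Function('c')(j) = Pow(j, 2)
Pow(Add(Function('c')(-25), Add(Mul(10, -11), 0)), 2) = Pow(Add(Pow(-25, 2), Add(Mul(10, -11), 0)), 2) = Pow(Add(625, Add(-110, 0)), 2) = Pow(Add(625, -110), 2) = Pow(515, 2) = 265225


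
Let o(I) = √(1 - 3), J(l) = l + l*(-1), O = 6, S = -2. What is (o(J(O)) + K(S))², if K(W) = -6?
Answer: (6 - I*√2)² ≈ 34.0 - 16.971*I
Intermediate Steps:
J(l) = 0 (J(l) = l - l = 0)
o(I) = I*√2 (o(I) = √(-2) = I*√2)
(o(J(O)) + K(S))² = (I*√2 - 6)² = (-6 + I*√2)²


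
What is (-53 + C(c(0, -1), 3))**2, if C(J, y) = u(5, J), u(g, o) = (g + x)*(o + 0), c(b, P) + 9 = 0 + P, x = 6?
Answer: 26569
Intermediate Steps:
c(b, P) = -9 + P (c(b, P) = -9 + (0 + P) = -9 + P)
u(g, o) = o*(6 + g) (u(g, o) = (g + 6)*(o + 0) = (6 + g)*o = o*(6 + g))
C(J, y) = 11*J (C(J, y) = J*(6 + 5) = J*11 = 11*J)
(-53 + C(c(0, -1), 3))**2 = (-53 + 11*(-9 - 1))**2 = (-53 + 11*(-10))**2 = (-53 - 110)**2 = (-163)**2 = 26569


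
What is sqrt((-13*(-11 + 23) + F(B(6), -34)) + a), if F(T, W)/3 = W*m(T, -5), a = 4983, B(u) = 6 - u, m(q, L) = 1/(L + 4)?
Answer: sqrt(4929) ≈ 70.207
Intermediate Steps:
m(q, L) = 1/(4 + L)
F(T, W) = -3*W (F(T, W) = 3*(W/(4 - 5)) = 3*(W/(-1)) = 3*(W*(-1)) = 3*(-W) = -3*W)
sqrt((-13*(-11 + 23) + F(B(6), -34)) + a) = sqrt((-13*(-11 + 23) - 3*(-34)) + 4983) = sqrt((-13*12 + 102) + 4983) = sqrt((-156 + 102) + 4983) = sqrt(-54 + 4983) = sqrt(4929)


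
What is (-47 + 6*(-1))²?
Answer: 2809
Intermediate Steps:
(-47 + 6*(-1))² = (-47 - 6)² = (-53)² = 2809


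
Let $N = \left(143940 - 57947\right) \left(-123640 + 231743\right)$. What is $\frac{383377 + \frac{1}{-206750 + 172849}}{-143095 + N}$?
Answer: $\frac{1083071973}{26261856532982} \approx 4.1241 \cdot 10^{-5}$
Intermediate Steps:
$N = 9296101279$ ($N = 85993 \cdot 108103 = 9296101279$)
$\frac{383377 + \frac{1}{-206750 + 172849}}{-143095 + N} = \frac{383377 + \frac{1}{-206750 + 172849}}{-143095 + 9296101279} = \frac{383377 + \frac{1}{-33901}}{9295958184} = \left(383377 - \frac{1}{33901}\right) \frac{1}{9295958184} = \frac{12996863676}{33901} \cdot \frac{1}{9295958184} = \frac{1083071973}{26261856532982}$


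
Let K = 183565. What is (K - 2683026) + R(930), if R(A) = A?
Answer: -2498531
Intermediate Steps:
(K - 2683026) + R(930) = (183565 - 2683026) + 930 = -2499461 + 930 = -2498531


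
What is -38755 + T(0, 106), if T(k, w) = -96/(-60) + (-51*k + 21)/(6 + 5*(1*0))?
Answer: -387499/10 ≈ -38750.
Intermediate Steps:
T(k, w) = 51/10 - 17*k/2 (T(k, w) = -96*(-1/60) + (21 - 51*k)/(6 + 5*0) = 8/5 + (21 - 51*k)/(6 + 0) = 8/5 + (21 - 51*k)/6 = 8/5 + (21 - 51*k)*(⅙) = 8/5 + (7/2 - 17*k/2) = 51/10 - 17*k/2)
-38755 + T(0, 106) = -38755 + (51/10 - 17/2*0) = -38755 + (51/10 + 0) = -38755 + 51/10 = -387499/10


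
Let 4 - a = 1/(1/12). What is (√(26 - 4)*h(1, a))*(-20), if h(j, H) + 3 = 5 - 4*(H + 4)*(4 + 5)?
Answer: -2920*√22 ≈ -13696.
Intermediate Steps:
a = -8 (a = 4 - 1/(1/12) = 4 - 1/1/12 = 4 - 1*12 = 4 - 12 = -8)
h(j, H) = -142 - 36*H (h(j, H) = -3 + (5 - 4*(H + 4)*(4 + 5)) = -3 + (5 - 4*(4 + H)*9) = -3 + (5 - 4*(36 + 9*H)) = -3 + (5 + (-144 - 36*H)) = -3 + (-139 - 36*H) = -142 - 36*H)
(√(26 - 4)*h(1, a))*(-20) = (√(26 - 4)*(-142 - 36*(-8)))*(-20) = (√22*(-142 + 288))*(-20) = (√22*146)*(-20) = (146*√22)*(-20) = -2920*√22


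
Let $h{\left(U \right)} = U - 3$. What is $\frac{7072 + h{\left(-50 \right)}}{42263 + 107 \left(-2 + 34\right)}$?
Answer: $\frac{7019}{45687} \approx 0.15363$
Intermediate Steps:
$h{\left(U \right)} = -3 + U$
$\frac{7072 + h{\left(-50 \right)}}{42263 + 107 \left(-2 + 34\right)} = \frac{7072 - 53}{42263 + 107 \left(-2 + 34\right)} = \frac{7072 - 53}{42263 + 107 \cdot 32} = \frac{7019}{42263 + 3424} = \frac{7019}{45687}$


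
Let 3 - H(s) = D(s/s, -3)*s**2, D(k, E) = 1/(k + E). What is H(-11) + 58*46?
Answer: 5463/2 ≈ 2731.5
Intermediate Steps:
D(k, E) = 1/(E + k)
H(s) = 3 + s**2/2 (H(s) = 3 - s**2/(-3 + s/s) = 3 - s**2/(-3 + 1) = 3 - s**2/(-2) = 3 - (-1)*s**2/2 = 3 + s**2/2)
H(-11) + 58*46 = (3 + (1/2)*(-11)**2) + 58*46 = (3 + (1/2)*121) + 2668 = (3 + 121/2) + 2668 = 127/2 + 2668 = 5463/2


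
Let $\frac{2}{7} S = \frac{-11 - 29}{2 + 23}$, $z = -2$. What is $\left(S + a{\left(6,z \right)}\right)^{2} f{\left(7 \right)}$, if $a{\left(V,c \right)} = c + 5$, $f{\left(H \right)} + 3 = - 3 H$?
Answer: $- \frac{4056}{25} \approx -162.24$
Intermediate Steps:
$f{\left(H \right)} = -3 - 3 H$
$a{\left(V,c \right)} = 5 + c$
$S = - \frac{28}{5}$ ($S = \frac{7 \frac{-11 - 29}{2 + 23}}{2} = \frac{7 \left(- \frac{40}{25}\right)}{2} = \frac{7 \left(\left(-40\right) \frac{1}{25}\right)}{2} = \frac{7}{2} \left(- \frac{8}{5}\right) = - \frac{28}{5} \approx -5.6$)
$\left(S + a{\left(6,z \right)}\right)^{2} f{\left(7 \right)} = \left(- \frac{28}{5} + \left(5 - 2\right)\right)^{2} \left(-3 - 21\right) = \left(- \frac{28}{5} + 3\right)^{2} \left(-3 - 21\right) = \left(- \frac{13}{5}\right)^{2} \left(-24\right) = \frac{169}{25} \left(-24\right) = - \frac{4056}{25}$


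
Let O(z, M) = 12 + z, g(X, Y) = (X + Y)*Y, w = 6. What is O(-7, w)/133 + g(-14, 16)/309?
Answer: 5801/41097 ≈ 0.14115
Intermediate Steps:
g(X, Y) = Y*(X + Y)
O(-7, w)/133 + g(-14, 16)/309 = (12 - 7)/133 + (16*(-14 + 16))/309 = 5*(1/133) + (16*2)*(1/309) = 5/133 + 32*(1/309) = 5/133 + 32/309 = 5801/41097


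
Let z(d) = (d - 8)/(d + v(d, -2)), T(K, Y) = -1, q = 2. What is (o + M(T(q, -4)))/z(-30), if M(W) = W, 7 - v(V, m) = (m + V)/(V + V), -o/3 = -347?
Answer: 36712/57 ≈ 644.07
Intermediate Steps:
o = 1041 (o = -3*(-347) = 1041)
v(V, m) = 7 - (V + m)/(2*V) (v(V, m) = 7 - (m + V)/(V + V) = 7 - (V + m)/(2*V))
z(d) = (-8 + d)/(d + (2 + 13*d)/(2*d)) (z(d) = (d - 8)/(d + (-1*(-2) + 13*d)/(2*d)) = (-8 + d)/(d + (2 + 13*d)/(2*d)))
(o + M(T(q, -4)))/z(-30) = (1041 - 1)/((2*(-30)*(-8 - 30)/(2 + 2*(-30)² + 13*(-30)))) = 1040/((2*(-30)*(-38)/(2 + 2*900 - 390))) = 1040/((2*(-30)*(-38)/(2 + 1800 - 390))) = 1040/((2*(-30)*(-38)/1412)) = 1040/((2*(-30)*(1/1412)*(-38))) = 1040/(570/353) = 1040*(353/570) = 36712/57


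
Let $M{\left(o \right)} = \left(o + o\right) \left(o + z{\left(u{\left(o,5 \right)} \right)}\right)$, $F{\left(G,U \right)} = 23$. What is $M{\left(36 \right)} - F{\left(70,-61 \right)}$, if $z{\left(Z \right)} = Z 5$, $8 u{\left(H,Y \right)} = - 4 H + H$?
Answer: $-2291$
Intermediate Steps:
$u{\left(H,Y \right)} = - \frac{3 H}{8}$ ($u{\left(H,Y \right)} = \frac{- 4 H + H}{8} = \frac{\left(-3\right) H}{8} = - \frac{3 H}{8}$)
$z{\left(Z \right)} = 5 Z$
$M{\left(o \right)} = - \frac{7 o^{2}}{4}$ ($M{\left(o \right)} = \left(o + o\right) \left(o + 5 \left(- \frac{3 o}{8}\right)\right) = 2 o \left(o - \frac{15 o}{8}\right) = 2 o \left(- \frac{7 o}{8}\right) = - \frac{7 o^{2}}{4}$)
$M{\left(36 \right)} - F{\left(70,-61 \right)} = - \frac{7 \cdot 36^{2}}{4} - 23 = \left(- \frac{7}{4}\right) 1296 - 23 = -2268 - 23 = -2291$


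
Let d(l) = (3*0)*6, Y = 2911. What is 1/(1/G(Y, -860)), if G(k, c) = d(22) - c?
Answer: 860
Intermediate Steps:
d(l) = 0 (d(l) = 0*6 = 0)
G(k, c) = -c (G(k, c) = 0 - c = -c)
1/(1/G(Y, -860)) = 1/(1/(-1*(-860))) = 1/(1/860) = 860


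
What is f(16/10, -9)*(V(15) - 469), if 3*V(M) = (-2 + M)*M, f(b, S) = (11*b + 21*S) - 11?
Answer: 368448/5 ≈ 73690.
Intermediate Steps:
f(b, S) = -11 + 11*b + 21*S
V(M) = M*(-2 + M)/3 (V(M) = ((-2 + M)*M)/3 = (M*(-2 + M))/3 = M*(-2 + M)/3)
f(16/10, -9)*(V(15) - 469) = (-11 + 11*(16/10) + 21*(-9))*((⅓)*15*(-2 + 15) - 469) = (-11 + 11*(16*(⅒)) - 189)*((⅓)*15*13 - 469) = (-11 + 11*(8/5) - 189)*(65 - 469) = (-11 + 88/5 - 189)*(-404) = -912/5*(-404) = 368448/5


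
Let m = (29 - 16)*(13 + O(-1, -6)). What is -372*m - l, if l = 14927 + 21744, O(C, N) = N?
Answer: -70523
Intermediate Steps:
l = 36671
m = 91 (m = (29 - 16)*(13 - 6) = 13*7 = 91)
-372*m - l = -372*91 - 1*36671 = -33852 - 36671 = -70523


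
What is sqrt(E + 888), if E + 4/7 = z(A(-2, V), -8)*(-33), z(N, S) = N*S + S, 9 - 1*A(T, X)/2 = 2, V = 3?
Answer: 2*sqrt(59381)/7 ≈ 69.624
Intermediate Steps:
A(T, X) = 14 (A(T, X) = 18 - 2*2 = 18 - 4 = 14)
z(N, S) = S + N*S
E = 27716/7 (E = -4/7 - 8*(1 + 14)*(-33) = -4/7 - 8*15*(-33) = -4/7 - 120*(-33) = -4/7 + 3960 = 27716/7 ≈ 3959.4)
sqrt(E + 888) = sqrt(27716/7 + 888) = sqrt(33932/7) = 2*sqrt(59381)/7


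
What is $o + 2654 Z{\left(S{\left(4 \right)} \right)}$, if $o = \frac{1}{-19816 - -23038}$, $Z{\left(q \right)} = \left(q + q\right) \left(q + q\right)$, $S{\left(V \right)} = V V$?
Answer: $\frac{8756416513}{3222} \approx 2.7177 \cdot 10^{6}$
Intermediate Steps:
$S{\left(V \right)} = V^{2}$
$Z{\left(q \right)} = 4 q^{2}$ ($Z{\left(q \right)} = 2 q 2 q = 4 q^{2}$)
$o = \frac{1}{3222}$ ($o = \frac{1}{-19816 + 23038} = \frac{1}{3222} \approx 0.00031037$)
$o + 2654 Z{\left(S{\left(4 \right)} \right)} = \frac{1}{3222} + 2654 \cdot 4 \left(4^{2}\right)^{2} = \frac{1}{3222} + 2654 \cdot 4 \cdot 16^{2} = \frac{1}{3222} + 2654 \cdot 4 \cdot 256 = \frac{1}{3222} + 2654 \cdot 1024 = \frac{1}{3222} + 2717696 = \frac{8756416513}{3222}$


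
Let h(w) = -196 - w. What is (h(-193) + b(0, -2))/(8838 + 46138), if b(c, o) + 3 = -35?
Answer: -41/54976 ≈ -0.00074578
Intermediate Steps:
b(c, o) = -38 (b(c, o) = -3 - 35 = -38)
(h(-193) + b(0, -2))/(8838 + 46138) = ((-196 - 1*(-193)) - 38)/(8838 + 46138) = ((-196 + 193) - 38)/54976 = (-3 - 38)*(1/54976) = -41*1/54976 = -41/54976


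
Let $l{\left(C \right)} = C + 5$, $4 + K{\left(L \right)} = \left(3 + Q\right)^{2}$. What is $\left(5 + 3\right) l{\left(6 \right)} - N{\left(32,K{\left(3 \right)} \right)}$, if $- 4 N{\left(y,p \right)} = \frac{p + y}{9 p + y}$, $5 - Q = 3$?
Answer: $\frac{77845}{884} \approx 88.06$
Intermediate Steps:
$Q = 2$ ($Q = 5 - 3 = 2$)
$K{\left(L \right)} = 21$ ($K{\left(L \right)} = -4 + \left(3 + 2\right)^{2} = -4 + 5^{2} = -4 + 25 = 21$)
$l{\left(C \right)} = 5 + C$
$N{\left(y,p \right)} = - \frac{p + y}{4 \left(y + 9 p\right)}$ ($N{\left(y,p \right)} = - \frac{\left(p + y\right) \frac{1}{9 p + y}}{4} = - \frac{\left(p + y\right) \frac{1}{y + 9 p}}{4} = - \frac{\frac{1}{y + 9 p} \left(p + y\right)}{4} = - \frac{p + y}{4 \left(y + 9 p\right)}$)
$\left(5 + 3\right) l{\left(6 \right)} - N{\left(32,K{\left(3 \right)} \right)} = \left(5 + 3\right) \left(5 + 6\right) - \frac{\left(-1\right) 21 - 32}{4 \left(32 + 9 \cdot 21\right)} = 8 \cdot 11 - \frac{-21 - 32}{4 \left(32 + 189\right)} = 88 - \frac{1}{4} \cdot \frac{1}{221} \left(-53\right) = 88 - - \frac{53}{884} = 88 + \frac{53}{884} = \frac{77845}{884}$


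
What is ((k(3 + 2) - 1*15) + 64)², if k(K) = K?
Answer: 2916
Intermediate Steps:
((k(3 + 2) - 1*15) + 64)² = (((3 + 2) - 1*15) + 64)² = ((5 - 15) + 64)² = (-10 + 64)² = 54² = 2916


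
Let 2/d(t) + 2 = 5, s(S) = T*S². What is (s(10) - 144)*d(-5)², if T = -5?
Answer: -2576/9 ≈ -286.22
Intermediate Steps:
s(S) = -5*S²
d(t) = ⅔ (d(t) = 2/(-2 + 5) = 2/3 = 2*(⅓) = ⅔)
(s(10) - 144)*d(-5)² = (-5*10² - 144)*(⅔)² = (-5*100 - 144)*(4/9) = (-500 - 144)*(4/9) = -644*4/9 = -2576/9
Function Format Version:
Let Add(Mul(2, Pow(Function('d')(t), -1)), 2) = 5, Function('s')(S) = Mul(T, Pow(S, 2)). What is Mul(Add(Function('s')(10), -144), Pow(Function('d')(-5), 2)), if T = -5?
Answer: Rational(-2576, 9) ≈ -286.22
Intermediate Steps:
Function('s')(S) = Mul(-5, Pow(S, 2))
Function('d')(t) = Rational(2, 3) (Function('d')(t) = Mul(2, Pow(Add(-2, 5), -1)) = Mul(2, Pow(3, -1)) = Mul(2, Rational(1, 3)) = Rational(2, 3))
Mul(Add(Function('s')(10), -144), Pow(Function('d')(-5), 2)) = Mul(Add(Mul(-5, Pow(10, 2)), -144), Pow(Rational(2, 3), 2)) = Mul(Add(Mul(-5, 100), -144), Rational(4, 9)) = Mul(Add(-500, -144), Rational(4, 9)) = Mul(-644, Rational(4, 9)) = Rational(-2576, 9)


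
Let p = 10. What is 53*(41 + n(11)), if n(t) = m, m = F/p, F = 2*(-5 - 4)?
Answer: 10388/5 ≈ 2077.6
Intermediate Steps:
F = -18 (F = 2*(-9) = -18)
m = -9/5 (m = -18/10 = -18*⅒ = -9/5 ≈ -1.8000)
n(t) = -9/5
53*(41 + n(11)) = 53*(41 - 9/5) = 53*(196/5) = 10388/5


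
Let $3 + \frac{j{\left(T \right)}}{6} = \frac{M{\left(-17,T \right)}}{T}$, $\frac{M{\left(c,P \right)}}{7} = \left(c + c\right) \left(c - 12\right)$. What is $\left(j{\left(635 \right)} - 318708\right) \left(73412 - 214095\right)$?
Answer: $\frac{28467148495434}{635} \approx 4.483 \cdot 10^{10}$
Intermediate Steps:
$M{\left(c,P \right)} = 14 c \left(-12 + c\right)$ ($M{\left(c,P \right)} = 7 \left(c + c\right) \left(c - 12\right) = 7 \cdot 2 c \left(-12 + c\right) = 14 c \left(-12 + c\right)$)
$j{\left(T \right)} = -18 + \frac{41412}{T}$ ($j{\left(T \right)} = -18 + 6 \frac{14 \left(-17\right) \left(-12 - 17\right)}{T} = -18 + 6 \frac{14 \left(-17\right) \left(-29\right)}{T} = -18 + 6 \frac{6902}{T} = -18 + \frac{41412}{T}$)
$\left(j{\left(635 \right)} - 318708\right) \left(73412 - 214095\right) = \left(\left(-18 + \frac{41412}{635}\right) - 318708\right) \left(73412 - 214095\right) = \left(\left(-18 + 41412 \cdot \frac{1}{635}\right) - 318708\right) \left(-140683\right) = \left(\left(-18 + \frac{41412}{635}\right) - 318708\right) \left(-140683\right) = \left(\frac{29982}{635} - 318708\right) \left(-140683\right) = \left(- \frac{202349598}{635}\right) \left(-140683\right) = \frac{28467148495434}{635}$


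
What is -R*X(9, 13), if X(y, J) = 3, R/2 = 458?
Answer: -2748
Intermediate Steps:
R = 916 (R = 2*458 = 916)
-R*X(9, 13) = -916*3 = -1*2748 = -2748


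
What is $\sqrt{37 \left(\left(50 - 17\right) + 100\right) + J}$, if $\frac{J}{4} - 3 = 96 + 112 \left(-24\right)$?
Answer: $i \sqrt{5435} \approx 73.722 i$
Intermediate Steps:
$J = -10356$ ($J = 12 + 4 \left(96 + 112 \left(-24\right)\right) = 12 + 4 \left(96 - 2688\right) = 12 + 4 \left(-2592\right) = 12 - 10368 = -10356$)
$\sqrt{37 \left(\left(50 - 17\right) + 100\right) + J} = \sqrt{37 \left(\left(50 - 17\right) + 100\right) - 10356} = \sqrt{37 \left(33 + 100\right) - 10356} = \sqrt{37 \cdot 133 - 10356} = \sqrt{4921 - 10356} = \sqrt{-5435} = i \sqrt{5435}$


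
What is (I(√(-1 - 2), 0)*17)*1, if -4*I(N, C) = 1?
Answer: -17/4 ≈ -4.2500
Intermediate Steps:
I(N, C) = -¼ (I(N, C) = -¼*1 = -¼)
(I(√(-1 - 2), 0)*17)*1 = -¼*17*1 = -17/4*1 = -17/4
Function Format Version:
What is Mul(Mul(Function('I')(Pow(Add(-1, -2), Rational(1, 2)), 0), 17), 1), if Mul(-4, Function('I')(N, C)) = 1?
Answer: Rational(-17, 4) ≈ -4.2500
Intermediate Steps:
Function('I')(N, C) = Rational(-1, 4) (Function('I')(N, C) = Mul(Rational(-1, 4), 1) = Rational(-1, 4))
Mul(Mul(Function('I')(Pow(Add(-1, -2), Rational(1, 2)), 0), 17), 1) = Mul(Mul(Rational(-1, 4), 17), 1) = Mul(Rational(-17, 4), 1) = Rational(-17, 4)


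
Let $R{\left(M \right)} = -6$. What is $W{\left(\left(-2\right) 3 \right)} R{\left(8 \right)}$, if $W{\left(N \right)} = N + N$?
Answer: $72$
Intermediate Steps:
$W{\left(N \right)} = 2 N$
$W{\left(\left(-2\right) 3 \right)} R{\left(8 \right)} = 2 \left(\left(-2\right) 3\right) \left(-6\right) = 2 \left(-6\right) \left(-6\right) = \left(-12\right) \left(-6\right) = 72$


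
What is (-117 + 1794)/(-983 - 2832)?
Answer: -1677/3815 ≈ -0.43958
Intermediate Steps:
(-117 + 1794)/(-983 - 2832) = 1677/(-3815) = 1677*(-1/3815) = -1677/3815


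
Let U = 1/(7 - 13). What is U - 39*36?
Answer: -8425/6 ≈ -1404.2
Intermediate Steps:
U = -1/6 (U = 1/(-6) = -1/6 ≈ -0.16667)
U - 39*36 = -1/6 - 39*36 = -1/6 - 1404 = -8425/6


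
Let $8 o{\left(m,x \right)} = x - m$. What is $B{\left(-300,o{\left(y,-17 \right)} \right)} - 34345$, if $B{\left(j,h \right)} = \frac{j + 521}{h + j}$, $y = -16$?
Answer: $- \frac{82464113}{2401} \approx -34346.0$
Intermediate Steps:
$o{\left(m,x \right)} = - \frac{m}{8} + \frac{x}{8}$ ($o{\left(m,x \right)} = \frac{x - m}{8} = - \frac{m}{8} + \frac{x}{8}$)
$B{\left(j,h \right)} = \frac{521 + j}{h + j}$
$B{\left(-300,o{\left(y,-17 \right)} \right)} - 34345 = \frac{521 - 300}{\left(\left(- \frac{1}{8}\right) \left(-16\right) + \frac{1}{8} \left(-17\right)\right) - 300} - 34345 = \frac{1}{\left(2 - \frac{17}{8}\right) - 300} \cdot 221 - 34345 = \frac{1}{- \frac{1}{8} - 300} \cdot 221 - 34345 = \frac{1}{- \frac{2401}{8}} \cdot 221 - 34345 = \left(- \frac{8}{2401}\right) 221 - 34345 = - \frac{1768}{2401} - 34345 = - \frac{82464113}{2401}$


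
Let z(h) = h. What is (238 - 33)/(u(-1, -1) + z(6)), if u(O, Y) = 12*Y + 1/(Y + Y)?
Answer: -410/13 ≈ -31.538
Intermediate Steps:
u(O, Y) = 1/(2*Y) + 12*Y (u(O, Y) = 12*Y + 1/(2*Y) = 1/(2*Y) + 12*Y)
(238 - 33)/(u(-1, -1) + z(6)) = (238 - 33)/(((½)/(-1) + 12*(-1)) + 6) = 205/(((½)*(-1) - 12) + 6) = 205/((-½ - 12) + 6) = 205/(-25/2 + 6) = 205/(-13/2) = 205*(-2/13) = -410/13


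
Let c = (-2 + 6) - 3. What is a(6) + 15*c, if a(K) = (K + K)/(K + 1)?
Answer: 117/7 ≈ 16.714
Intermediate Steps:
a(K) = 2*K/(1 + K) (a(K) = (2*K)/(1 + K) = 2*K/(1 + K))
c = 1 (c = 4 - 3 = 1)
a(6) + 15*c = 2*6/(1 + 6) + 15*1 = 2*6/7 + 15 = 2*6*(1/7) + 15 = 12/7 + 15 = 117/7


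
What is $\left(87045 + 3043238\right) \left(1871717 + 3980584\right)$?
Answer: $18319358331183$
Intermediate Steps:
$\left(87045 + 3043238\right) \left(1871717 + 3980584\right) = 3130283 \cdot 5852301 = 18319358331183$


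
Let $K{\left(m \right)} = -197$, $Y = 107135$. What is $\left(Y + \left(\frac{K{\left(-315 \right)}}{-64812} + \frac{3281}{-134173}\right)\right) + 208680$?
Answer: $\frac{2746333520411849}{8696020476} \approx 3.1582 \cdot 10^{5}$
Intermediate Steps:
$\left(Y + \left(\frac{K{\left(-315 \right)}}{-64812} + \frac{3281}{-134173}\right)\right) + 208680 = \left(107135 + \left(- \frac{197}{-64812} + \frac{3281}{-134173}\right)\right) + 208680 = \left(107135 + \left(\left(-197\right) \left(- \frac{1}{64812}\right) + 3281 \left(- \frac{1}{134173}\right)\right)\right) + 208680 = \left(107135 + \left(\frac{197}{64812} - \frac{3281}{134173}\right)\right) + 208680 = \left(107135 - \frac{186216091}{8696020476}\right) + 208680 = \frac{931647967480169}{8696020476} + 208680 = \frac{2746333520411849}{8696020476}$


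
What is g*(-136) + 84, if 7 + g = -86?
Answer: 12732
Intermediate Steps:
g = -93 (g = -7 - 86 = -93)
g*(-136) + 84 = -93*(-136) + 84 = 12648 + 84 = 12732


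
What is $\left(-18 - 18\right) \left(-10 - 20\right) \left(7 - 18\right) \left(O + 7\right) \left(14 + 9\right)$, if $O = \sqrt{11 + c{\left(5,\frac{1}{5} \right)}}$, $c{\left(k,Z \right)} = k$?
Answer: $-3005640$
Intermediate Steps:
$O = 4$ ($O = \sqrt{11 + 5} = \sqrt{16} = 4$)
$\left(-18 - 18\right) \left(-10 - 20\right) \left(7 - 18\right) \left(O + 7\right) \left(14 + 9\right) = \left(-18 - 18\right) \left(-10 - 20\right) \left(7 - 18\right) \left(4 + 7\right) \left(14 + 9\right) = \left(-36\right) \left(-30\right) \left(7 - 18\right) 11 \cdot 23 = 1080 \left(-11\right) 253 = \left(-11880\right) 253 = -3005640$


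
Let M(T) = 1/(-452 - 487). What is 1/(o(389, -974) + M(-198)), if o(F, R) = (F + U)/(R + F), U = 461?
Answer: -36621/53249 ≈ -0.68773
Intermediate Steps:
o(F, R) = (461 + F)/(F + R) (o(F, R) = (F + 461)/(R + F) = (461 + F)/(F + R))
M(T) = -1/939 (M(T) = 1/(-939) = -1/939)
1/(o(389, -974) + M(-198)) = 1/((461 + 389)/(389 - 974) - 1/939) = 1/(850/(-585) - 1/939) = 1/(-1/585*850 - 1/939) = 1/(-170/117 - 1/939) = 1/(-53249/36621) = -36621/53249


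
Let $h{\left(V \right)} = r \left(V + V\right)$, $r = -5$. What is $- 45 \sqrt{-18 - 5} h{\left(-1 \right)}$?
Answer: $- 450 i \sqrt{23} \approx - 2158.1 i$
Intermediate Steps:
$h{\left(V \right)} = - 10 V$ ($h{\left(V \right)} = - 5 \left(V + V\right) = - 5 \cdot 2 V = - 10 V$)
$- 45 \sqrt{-18 - 5} h{\left(-1 \right)} = - 45 \sqrt{-18 - 5} \left(\left(-10\right) \left(-1\right)\right) = - 45 \sqrt{-23} \cdot 10 = - 45 i \sqrt{23} \cdot 10 = - 450 i \sqrt{23}$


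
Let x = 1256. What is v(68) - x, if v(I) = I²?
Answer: 3368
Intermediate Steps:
v(68) - x = 68² - 1*1256 = 4624 - 1256 = 3368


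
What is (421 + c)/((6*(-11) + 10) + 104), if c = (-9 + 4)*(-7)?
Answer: 19/2 ≈ 9.5000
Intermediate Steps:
c = 35 (c = -5*(-7) = 35)
(421 + c)/((6*(-11) + 10) + 104) = (421 + 35)/((6*(-11) + 10) + 104) = 456/((-66 + 10) + 104) = 456/(-56 + 104) = 456/48 = 456*(1/48) = 19/2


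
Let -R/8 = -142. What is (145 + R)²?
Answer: 1640961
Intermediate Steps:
R = 1136 (R = -8*(-142) = 1136)
(145 + R)² = (145 + 1136)² = 1281² = 1640961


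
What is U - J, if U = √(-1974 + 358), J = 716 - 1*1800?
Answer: 1084 + 4*I*√101 ≈ 1084.0 + 40.2*I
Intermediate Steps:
J = -1084 (J = 716 - 1800 = -1084)
U = 4*I*√101 (U = √(-1616) = 4*I*√101 ≈ 40.2*I)
U - J = 4*I*√101 - 1*(-1084) = 4*I*√101 + 1084 = 1084 + 4*I*√101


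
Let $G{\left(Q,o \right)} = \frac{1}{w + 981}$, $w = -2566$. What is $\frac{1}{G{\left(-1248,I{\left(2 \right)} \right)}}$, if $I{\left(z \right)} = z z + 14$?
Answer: $-1585$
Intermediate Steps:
$I{\left(z \right)} = 14 + z^{2}$ ($I{\left(z \right)} = z^{2} + 14 = 14 + z^{2}$)
$G{\left(Q,o \right)} = - \frac{1}{1585}$ ($G{\left(Q,o \right)} = \frac{1}{-2566 + 981} = \frac{1}{-1585} = - \frac{1}{1585}$)
$\frac{1}{G{\left(-1248,I{\left(2 \right)} \right)}} = \frac{1}{- \frac{1}{1585}} = -1585$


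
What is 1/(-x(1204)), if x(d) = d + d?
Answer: -1/2408 ≈ -0.00041528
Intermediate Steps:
x(d) = 2*d
1/(-x(1204)) = 1/(-2*1204) = 1/(-1*2408) = 1/(-2408) = -1/2408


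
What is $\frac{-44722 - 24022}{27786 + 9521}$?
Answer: $- \frac{68744}{37307} \approx -1.8427$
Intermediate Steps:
$\frac{-44722 - 24022}{27786 + 9521} = - \frac{68744}{37307}$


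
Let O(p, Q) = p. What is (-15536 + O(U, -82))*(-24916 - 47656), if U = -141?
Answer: 1137711244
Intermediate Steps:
(-15536 + O(U, -82))*(-24916 - 47656) = (-15536 - 141)*(-24916 - 47656) = -15677*(-72572) = 1137711244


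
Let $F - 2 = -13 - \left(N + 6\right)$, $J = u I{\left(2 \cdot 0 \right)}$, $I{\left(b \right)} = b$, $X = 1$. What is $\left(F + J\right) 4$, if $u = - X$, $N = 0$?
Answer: $-68$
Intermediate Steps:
$u = -1$ ($u = \left(-1\right) 1 = -1$)
$J = 0$ ($J = - 2 \cdot 0 = \left(-1\right) 0 = 0$)
$F = -17$ ($F = 2 - 19 = -17$)
$\left(F + J\right) 4 = \left(-17 + 0\right) 4 = \left(-17\right) 4 = -68$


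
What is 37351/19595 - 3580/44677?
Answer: 1598580527/875445815 ≈ 1.8260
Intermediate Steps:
37351/19595 - 3580/44677 = 1598580527/875445815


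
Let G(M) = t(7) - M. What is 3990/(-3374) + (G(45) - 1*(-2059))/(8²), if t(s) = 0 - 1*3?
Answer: 466411/15424 ≈ 30.239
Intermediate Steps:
t(s) = -3 (t(s) = 0 - 3 = -3)
G(M) = -3 - M
3990/(-3374) + (G(45) - 1*(-2059))/(8²) = 3990/(-3374) + ((-3 - 1*45) - 1*(-2059))/(8²) = 3990*(-1/3374) + ((-3 - 45) + 2059)/64 = -285/241 + (-48 + 2059)*(1/64) = -285/241 + 2011*(1/64) = -285/241 + 2011/64 = 466411/15424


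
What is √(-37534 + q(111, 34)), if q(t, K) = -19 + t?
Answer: I*√37442 ≈ 193.5*I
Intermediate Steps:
√(-37534 + q(111, 34)) = √(-37534 + (-19 + 111)) = √(-37534 + 92) = √(-37442) = I*√37442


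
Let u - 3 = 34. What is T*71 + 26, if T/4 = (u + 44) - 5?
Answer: 21610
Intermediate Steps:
u = 37 (u = 3 + 34 = 37)
T = 304 (T = 4*((37 + 44) - 5) = 4*(81 - 5) = 4*76 = 304)
T*71 + 26 = 304*71 + 26 = 21584 + 26 = 21610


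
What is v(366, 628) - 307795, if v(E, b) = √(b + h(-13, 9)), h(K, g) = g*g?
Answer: -307795 + √709 ≈ -3.0777e+5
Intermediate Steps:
h(K, g) = g²
v(E, b) = √(81 + b) (v(E, b) = √(b + 9²) = √(b + 81) = √(81 + b))
v(366, 628) - 307795 = √(81 + 628) - 307795 = √709 - 307795 = -307795 + √709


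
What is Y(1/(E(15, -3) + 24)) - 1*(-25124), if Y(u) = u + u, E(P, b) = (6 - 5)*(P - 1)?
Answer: 477357/19 ≈ 25124.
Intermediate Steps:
E(P, b) = -1 + P (E(P, b) = 1*(-1 + P) = -1 + P)
Y(u) = 2*u
Y(1/(E(15, -3) + 24)) - 1*(-25124) = 2/((-1 + 15) + 24) - 1*(-25124) = 2/(14 + 24) + 25124 = 2/38 + 25124 = 2*(1/38) + 25124 = 1/19 + 25124 = 477357/19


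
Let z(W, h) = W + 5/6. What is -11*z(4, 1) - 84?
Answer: -823/6 ≈ -137.17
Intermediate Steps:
z(W, h) = ⅚ + W (z(W, h) = W + 5*(⅙) = W + ⅚ = ⅚ + W)
-11*z(4, 1) - 84 = -11*(⅚ + 4) - 84 = -11*29/6 - 84 = -319/6 - 84 = -823/6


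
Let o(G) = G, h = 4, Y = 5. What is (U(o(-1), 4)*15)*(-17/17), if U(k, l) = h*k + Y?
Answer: -15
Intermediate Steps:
U(k, l) = 5 + 4*k (U(k, l) = 4*k + 5 = 5 + 4*k)
(U(o(-1), 4)*15)*(-17/17) = ((5 + 4*(-1))*15)*(-17/17) = ((5 - 4)*15)*(-17*1/17) = (1*15)*(-1) = 15*(-1) = -15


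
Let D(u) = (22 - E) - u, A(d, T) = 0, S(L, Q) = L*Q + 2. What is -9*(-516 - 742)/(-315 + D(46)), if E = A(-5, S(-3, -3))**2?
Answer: -3774/113 ≈ -33.398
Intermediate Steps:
S(L, Q) = 2 + L*Q
E = 0 (E = 0**2 = 0)
D(u) = 22 - u (D(u) = (22 - 1*0) - u = (22 + 0) - u = 22 - u)
-9*(-516 - 742)/(-315 + D(46)) = -9*(-516 - 742)/(-315 + (22 - 1*46)) = -(-11322)/(-315 + (22 - 46)) = -(-11322)/(-315 - 24) = -(-11322)/(-339) = -(-11322)*(-1)/339 = -9*1258/339 = -3774/113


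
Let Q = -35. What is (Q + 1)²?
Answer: 1156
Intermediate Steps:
(Q + 1)² = (-35 + 1)² = (-34)² = 1156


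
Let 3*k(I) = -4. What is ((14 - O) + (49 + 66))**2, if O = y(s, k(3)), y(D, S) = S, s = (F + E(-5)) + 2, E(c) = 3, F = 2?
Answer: 152881/9 ≈ 16987.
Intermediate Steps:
k(I) = -4/3 (k(I) = (1/3)*(-4) = -4/3)
s = 7 (s = (2 + 3) + 2 = 5 + 2 = 7)
O = -4/3 ≈ -1.3333
((14 - O) + (49 + 66))**2 = ((14 - 1*(-4/3)) + (49 + 66))**2 = ((14 + 4/3) + 115)**2 = (46/3 + 115)**2 = (391/3)**2 = 152881/9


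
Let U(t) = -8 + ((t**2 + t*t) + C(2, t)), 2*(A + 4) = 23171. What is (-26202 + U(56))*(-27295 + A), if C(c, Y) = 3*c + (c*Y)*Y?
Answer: 214646410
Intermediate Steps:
A = 23163/2 (A = -4 + (1/2)*23171 = -4 + 23171/2 = 23163/2 ≈ 11582.)
C(c, Y) = 3*c + c*Y**2 (C(c, Y) = 3*c + (Y*c)*Y = 3*c + c*Y**2)
U(t) = -2 + 4*t**2 (U(t) = -8 + ((t**2 + t*t) + 2*(3 + t**2)) = -8 + ((t**2 + t**2) + (6 + 2*t**2)) = -8 + (2*t**2 + (6 + 2*t**2)) = -8 + (6 + 4*t**2) = -2 + 4*t**2)
(-26202 + U(56))*(-27295 + A) = (-26202 + (-2 + 4*56**2))*(-27295 + 23163/2) = (-26202 + (-2 + 4*3136))*(-31427/2) = (-26202 + (-2 + 12544))*(-31427/2) = (-26202 + 12542)*(-31427/2) = -13660*(-31427/2) = 214646410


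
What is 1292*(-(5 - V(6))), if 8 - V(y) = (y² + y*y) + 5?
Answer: -95608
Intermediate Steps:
V(y) = 3 - 2*y² (V(y) = 8 - ((y² + y*y) + 5) = 8 - ((y² + y²) + 5) = 8 - (2*y² + 5) = 8 - (5 + 2*y²) = 8 + (-5 - 2*y²) = 3 - 2*y²)
1292*(-(5 - V(6))) = 1292*(-(5 - (3 - 2*6²))) = 1292*(-(5 - (3 - 2*36))) = 1292*(-(5 - (3 - 72))) = 1292*(-(5 - 1*(-69))) = 1292*(-(5 + 69)) = 1292*(-1*74) = 1292*(-74) = -95608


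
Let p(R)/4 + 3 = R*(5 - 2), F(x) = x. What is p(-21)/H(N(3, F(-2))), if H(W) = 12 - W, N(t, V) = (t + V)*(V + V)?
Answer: -33/2 ≈ -16.500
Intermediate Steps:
N(t, V) = 2*V*(V + t) (N(t, V) = (V + t)*(2*V) = 2*V*(V + t))
p(R) = -12 + 12*R (p(R) = -12 + 4*(R*(5 - 2)) = -12 + 4*(R*3) = -12 + 4*(3*R) = -12 + 12*R)
p(-21)/H(N(3, F(-2))) = (-12 + 12*(-21))/(12 - 2*(-2)*(-2 + 3)) = (-12 - 252)/(12 - 2*(-2)) = -264/(12 - 1*(-4)) = -264/(12 + 4) = -264/16 = -264*1/16 = -33/2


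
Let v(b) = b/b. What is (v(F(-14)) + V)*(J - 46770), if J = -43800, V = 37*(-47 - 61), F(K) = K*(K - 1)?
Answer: 361827150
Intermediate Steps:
F(K) = K*(-1 + K)
V = -3996 (V = 37*(-108) = -3996)
v(b) = 1
(v(F(-14)) + V)*(J - 46770) = (1 - 3996)*(-43800 - 46770) = -3995*(-90570) = 361827150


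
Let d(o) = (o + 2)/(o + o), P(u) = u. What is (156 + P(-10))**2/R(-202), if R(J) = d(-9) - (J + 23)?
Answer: 383688/3229 ≈ 118.83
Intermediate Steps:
d(o) = (2 + o)/(2*o) (d(o) = (2 + o)/((2*o)) = (2 + o)*(1/(2*o)) = (2 + o)/(2*o))
R(J) = -407/18 - J (R(J) = (1/2)*(2 - 9)/(-9) - (J + 23) = (1/2)*(-1/9)*(-7) - (23 + J) = 7/18 + (-23 - J) = -407/18 - J)
(156 + P(-10))**2/R(-202) = (156 - 10)**2/(-407/18 - 1*(-202)) = 146**2/(-407/18 + 202) = 21316/(3229/18) = 21316*(18/3229) = 383688/3229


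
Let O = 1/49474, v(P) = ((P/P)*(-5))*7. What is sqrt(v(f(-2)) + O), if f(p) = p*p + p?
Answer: I*sqrt(85668634186)/49474 ≈ 5.9161*I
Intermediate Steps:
f(p) = p + p**2 (f(p) = p**2 + p = p + p**2)
v(P) = -35 (v(P) = (1*(-5))*7 = -5*7 = -35)
O = 1/49474 ≈ 2.0213e-5
sqrt(v(f(-2)) + O) = sqrt(-35 + 1/49474) = sqrt(-1731589/49474) = I*sqrt(85668634186)/49474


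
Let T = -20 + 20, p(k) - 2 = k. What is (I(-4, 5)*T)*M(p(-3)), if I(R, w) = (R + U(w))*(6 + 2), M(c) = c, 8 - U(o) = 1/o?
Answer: 0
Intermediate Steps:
p(k) = 2 + k
U(o) = 8 - 1/o
I(R, w) = 64 - 8/w + 8*R (I(R, w) = (R + (8 - 1/w))*(6 + 2) = (8 + R - 1/w)*8 = 64 - 8/w + 8*R)
T = 0
(I(-4, 5)*T)*M(p(-3)) = ((64 - 8/5 + 8*(-4))*0)*(2 - 3) = ((64 - 8*⅕ - 32)*0)*(-1) = ((64 - 8/5 - 32)*0)*(-1) = ((152/5)*0)*(-1) = 0*(-1) = 0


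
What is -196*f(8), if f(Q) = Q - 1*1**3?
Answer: -1372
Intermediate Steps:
f(Q) = -1 + Q (f(Q) = Q - 1*1 = Q - 1 = -1 + Q)
-196*f(8) = -196*(-1 + 8) = -196*7 = -1372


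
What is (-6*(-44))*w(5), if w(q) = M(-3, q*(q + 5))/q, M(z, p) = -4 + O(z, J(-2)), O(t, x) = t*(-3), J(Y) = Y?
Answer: 264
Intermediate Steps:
O(t, x) = -3*t
M(z, p) = -4 - 3*z
w(q) = 5/q (w(q) = (-4 - 3*(-3))/q = (-4 + 9)/q = 5/q)
(-6*(-44))*w(5) = (-6*(-44))*(5/5) = 264*(5*(⅕)) = 264*1 = 264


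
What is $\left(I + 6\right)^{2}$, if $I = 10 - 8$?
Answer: $64$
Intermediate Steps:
$I = 2$ ($I = 10 - 8 = 2$)
$\left(I + 6\right)^{2} = \left(2 + 6\right)^{2} = 8^{2} = 64$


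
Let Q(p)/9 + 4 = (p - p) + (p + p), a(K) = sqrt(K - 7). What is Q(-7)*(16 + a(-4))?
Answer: -2592 - 162*I*sqrt(11) ≈ -2592.0 - 537.29*I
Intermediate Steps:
a(K) = sqrt(-7 + K)
Q(p) = -36 + 18*p (Q(p) = -36 + 9*((p - p) + (p + p)) = -36 + 9*(0 + 2*p) = -36 + 9*(2*p) = -36 + 18*p)
Q(-7)*(16 + a(-4)) = (-36 + 18*(-7))*(16 + sqrt(-7 - 4)) = (-36 - 126)*(16 + sqrt(-11)) = -162*(16 + I*sqrt(11)) = -2592 - 162*I*sqrt(11)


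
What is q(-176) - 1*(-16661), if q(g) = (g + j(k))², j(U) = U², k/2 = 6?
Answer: 17685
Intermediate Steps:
k = 12 (k = 2*6 = 12)
q(g) = (144 + g)² (q(g) = (g + 12²)² = (g + 144)² = (144 + g)²)
q(-176) - 1*(-16661) = (144 - 176)² - 1*(-16661) = (-32)² + 16661 = 1024 + 16661 = 17685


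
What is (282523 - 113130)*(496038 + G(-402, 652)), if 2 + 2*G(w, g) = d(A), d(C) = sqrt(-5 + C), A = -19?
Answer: 84025195541 + 169393*I*sqrt(6) ≈ 8.4025e+10 + 4.1493e+5*I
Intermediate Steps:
G(w, g) = -1 + I*sqrt(6) (G(w, g) = -1 + sqrt(-5 - 19)/2 = -1 + sqrt(-24)/2 = -1 + (2*I*sqrt(6))/2 = -1 + I*sqrt(6))
(282523 - 113130)*(496038 + G(-402, 652)) = (282523 - 113130)*(496038 + (-1 + I*sqrt(6))) = 169393*(496037 + I*sqrt(6)) = 84025195541 + 169393*I*sqrt(6)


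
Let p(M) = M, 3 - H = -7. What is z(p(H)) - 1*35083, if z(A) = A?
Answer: -35073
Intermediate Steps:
H = 10 (H = 3 - 1*(-7) = 3 + 7 = 10)
z(p(H)) - 1*35083 = 10 - 1*35083 = 10 - 35083 = -35073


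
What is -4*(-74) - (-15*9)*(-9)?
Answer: -919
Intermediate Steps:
-4*(-74) - (-15*9)*(-9) = 296 - (-135)*(-9) = 296 - 1*1215 = 296 - 1215 = -919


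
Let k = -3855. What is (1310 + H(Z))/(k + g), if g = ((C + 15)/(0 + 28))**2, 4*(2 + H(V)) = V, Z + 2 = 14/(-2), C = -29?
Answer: -5223/15419 ≈ -0.33874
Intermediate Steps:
Z = -9 (Z = -2 + 14/(-2) = -2 + 14*(-1/2) = -2 - 7 = -9)
H(V) = -2 + V/4
g = 1/4 (g = ((-29 + 15)/(0 + 28))**2 = (-14/28)**2 = (-14*1/28)**2 = (-1/2)**2 = 1/4 ≈ 0.25000)
(1310 + H(Z))/(k + g) = (1310 + (-2 + (1/4)*(-9)))/(-3855 + 1/4) = (1310 + (-2 - 9/4))/(-15419/4) = (1310 - 17/4)*(-4/15419) = (5223/4)*(-4/15419) = -5223/15419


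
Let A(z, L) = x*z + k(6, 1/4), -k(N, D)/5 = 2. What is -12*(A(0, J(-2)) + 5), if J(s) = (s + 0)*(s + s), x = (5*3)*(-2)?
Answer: 60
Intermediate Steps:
k(N, D) = -10 (k(N, D) = -5*2 = -10)
x = -30 (x = 15*(-2) = -30)
J(s) = 2*s**2 (J(s) = s*(2*s) = 2*s**2)
A(z, L) = -10 - 30*z (A(z, L) = -30*z - 10 = -10 - 30*z)
-12*(A(0, J(-2)) + 5) = -12*((-10 - 30*0) + 5) = -12*((-10 + 0) + 5) = -12*(-10 + 5) = -12*(-5) = 60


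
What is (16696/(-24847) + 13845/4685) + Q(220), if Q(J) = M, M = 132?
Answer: 3126333539/23281639 ≈ 134.28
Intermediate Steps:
Q(J) = 132
(16696/(-24847) + 13845/4685) + Q(220) = (16696/(-24847) + 13845/4685) + 132 = (16696*(-1/24847) + 13845*(1/4685)) + 132 = (-16696/24847 + 2769/937) + 132 = 53157191/23281639 + 132 = 3126333539/23281639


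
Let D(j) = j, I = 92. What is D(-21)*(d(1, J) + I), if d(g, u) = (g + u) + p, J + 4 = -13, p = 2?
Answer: -1638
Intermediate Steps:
J = -17 (J = -4 - 13 = -17)
d(g, u) = 2 + g + u (d(g, u) = (g + u) + 2 = 2 + g + u)
D(-21)*(d(1, J) + I) = -21*((2 + 1 - 17) + 92) = -21*(-14 + 92) = -21*78 = -1638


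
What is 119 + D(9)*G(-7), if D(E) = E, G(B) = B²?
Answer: 560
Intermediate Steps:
119 + D(9)*G(-7) = 119 + 9*(-7)² = 119 + 9*49 = 119 + 441 = 560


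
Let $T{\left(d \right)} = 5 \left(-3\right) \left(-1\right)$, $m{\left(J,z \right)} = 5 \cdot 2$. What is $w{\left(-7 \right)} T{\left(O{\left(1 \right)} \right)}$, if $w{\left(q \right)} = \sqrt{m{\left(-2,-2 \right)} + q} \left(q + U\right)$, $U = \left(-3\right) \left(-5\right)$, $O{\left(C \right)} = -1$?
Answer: $120 \sqrt{3} \approx 207.85$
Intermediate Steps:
$m{\left(J,z \right)} = 10$
$U = 15$
$w{\left(q \right)} = \sqrt{10 + q} \left(15 + q\right)$ ($w{\left(q \right)} = \sqrt{10 + q} \left(q + 15\right) = \sqrt{10 + q} \left(15 + q\right)$)
$T{\left(d \right)} = 15$ ($T{\left(d \right)} = \left(-15\right) \left(-1\right) = 15$)
$w{\left(-7 \right)} T{\left(O{\left(1 \right)} \right)} = \sqrt{10 - 7} \left(15 - 7\right) 15 = \sqrt{3} \cdot 8 \cdot 15 = 8 \sqrt{3} \cdot 15 = 120 \sqrt{3}$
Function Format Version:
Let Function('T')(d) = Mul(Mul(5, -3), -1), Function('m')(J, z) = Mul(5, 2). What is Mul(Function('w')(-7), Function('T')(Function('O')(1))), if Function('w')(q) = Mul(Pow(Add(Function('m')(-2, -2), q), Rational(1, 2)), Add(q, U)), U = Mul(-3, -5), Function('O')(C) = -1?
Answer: Mul(120, Pow(3, Rational(1, 2))) ≈ 207.85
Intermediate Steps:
Function('m')(J, z) = 10
U = 15
Function('w')(q) = Mul(Pow(Add(10, q), Rational(1, 2)), Add(15, q)) (Function('w')(q) = Mul(Pow(Add(10, q), Rational(1, 2)), Add(q, 15)) = Mul(Pow(Add(10, q), Rational(1, 2)), Add(15, q)))
Function('T')(d) = 15 (Function('T')(d) = Mul(-15, -1) = 15)
Mul(Function('w')(-7), Function('T')(Function('O')(1))) = Mul(Mul(Pow(Add(10, -7), Rational(1, 2)), Add(15, -7)), 15) = Mul(Mul(Pow(3, Rational(1, 2)), 8), 15) = Mul(Mul(8, Pow(3, Rational(1, 2))), 15) = Mul(120, Pow(3, Rational(1, 2)))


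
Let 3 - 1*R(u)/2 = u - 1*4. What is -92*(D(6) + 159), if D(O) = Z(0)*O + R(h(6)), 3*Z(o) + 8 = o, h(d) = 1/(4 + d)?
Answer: -72128/5 ≈ -14426.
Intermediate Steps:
R(u) = 14 - 2*u (R(u) = 6 - 2*(u - 1*4) = 6 - 2*(u - 4) = 6 - 2*(-4 + u) = 6 + (8 - 2*u) = 14 - 2*u)
Z(o) = -8/3 + o/3
D(O) = 69/5 - 8*O/3 (D(O) = (-8/3 + (⅓)*0)*O + (14 - 2/(4 + 6)) = (-8/3 + 0)*O + (14 - 2/10) = -8*O/3 + (14 - 2*⅒) = -8*O/3 + (14 - ⅕) = -8*O/3 + 69/5 = 69/5 - 8*O/3)
-92*(D(6) + 159) = -92*((69/5 - 8/3*6) + 159) = -92*((69/5 - 16) + 159) = -92*(-11/5 + 159) = -92*784/5 = -72128/5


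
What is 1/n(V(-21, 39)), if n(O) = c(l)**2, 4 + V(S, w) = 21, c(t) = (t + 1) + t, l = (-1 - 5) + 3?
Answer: 1/25 ≈ 0.040000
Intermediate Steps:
l = -3 (l = -6 + 3 = -3)
c(t) = 1 + 2*t (c(t) = (1 + t) + t = 1 + 2*t)
V(S, w) = 17 (V(S, w) = -4 + 21 = 17)
n(O) = 25 (n(O) = (1 + 2*(-3))**2 = (1 - 6)**2 = (-5)**2 = 25)
1/n(V(-21, 39)) = 1/25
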